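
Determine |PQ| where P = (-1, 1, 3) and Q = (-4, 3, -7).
d = √[(-3)² + (2)² + (-10)²] = √113 = 10.63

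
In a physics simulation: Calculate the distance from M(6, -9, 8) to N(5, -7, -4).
d = √[(-1)² + (2)² + (-12)²] = √149 = 12.21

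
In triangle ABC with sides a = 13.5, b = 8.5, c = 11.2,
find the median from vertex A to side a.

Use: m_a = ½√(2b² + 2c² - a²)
m_a = ½√(2·8.5² + 2·11.2² - 13.5²)
m_a = ½√(144.5 + 250.88 - 182.25) = ½√213.13 = 7.299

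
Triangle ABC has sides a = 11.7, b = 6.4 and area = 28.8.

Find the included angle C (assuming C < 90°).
Area = ½ab·sin(C)  →  sin(C) = 2·Area/(ab)
sin(C) = 2·28.8/(11.7·6.4) = 0.769231
C = arcsin(0.769231) = 50.28°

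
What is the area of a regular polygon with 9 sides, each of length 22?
For a regular 9-gon with side length s = 22:
Apothem a = s / (2*tan(pi/9)) = 22 / (2*tan(pi/9)) ≈ 30.22225
Perimeter P = 9 * 22 = 198
Area = (1/2) * P * a = (1/2) * 198 * 30.22225 = 2992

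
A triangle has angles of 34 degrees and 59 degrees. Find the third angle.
Sum of angles in a triangle = 180 degrees
Third angle = 180 - 34 - 59
Third angle = 87 degrees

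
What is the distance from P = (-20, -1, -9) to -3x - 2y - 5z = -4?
d = |(-3)(-20) + (-2)(-1) + (-5)(-9) - (-4)| / √((-3)² + (-2)² + (-5)²) = 111/√38 = 18.01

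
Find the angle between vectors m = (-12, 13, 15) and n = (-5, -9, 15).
m·n = 168, |m|² = 538, |n|² = 331
cos θ = 168/√178078 ≈ 0.3981
θ ≈ 66.54°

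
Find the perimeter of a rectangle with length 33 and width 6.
Perimeter = 2 * (length + width)
Perimeter = 2 * (33 + 6)
Perimeter = 2 * 39
Perimeter = 78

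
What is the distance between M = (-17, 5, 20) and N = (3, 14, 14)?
d = √[(20)² + (9)² + (-6)²] = √517 = 22.74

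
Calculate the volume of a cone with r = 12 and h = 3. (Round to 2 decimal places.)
Volume = (1/3) * pi * r² * h
Volume = (1/3) * pi * 12² * 3
Volume = (1/3) * pi * 144 * 3
Volume = (1/3) * pi * 432
Volume = 452.39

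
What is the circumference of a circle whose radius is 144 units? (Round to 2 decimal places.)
Circumference = 2 * pi * r
Circumference = 2 * pi * 144
Circumference = 904.78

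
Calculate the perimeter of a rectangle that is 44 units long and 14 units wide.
Perimeter = 2 * (length + width)
Perimeter = 2 * (44 + 14)
Perimeter = 2 * 58
Perimeter = 116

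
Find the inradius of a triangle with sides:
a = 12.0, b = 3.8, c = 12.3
s = (a+b+c)/2 = (12.0+3.8+12.3)/2 = 14.05
Area = √(s(s-a)(s-b)(s-c)) = √(14.05·2.05·10.25·1.75) = 22.7298
r = Area/s = 22.7298/14.05 = 1.618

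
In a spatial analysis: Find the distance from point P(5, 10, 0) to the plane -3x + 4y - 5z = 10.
d = |(-3)(5) + 4(10) + (-5)(0) - (10)| / √((-3)² + 4² + (-5)²) = 15/√50 = 2.121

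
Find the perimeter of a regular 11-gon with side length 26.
Perimeter = number of sides * side length
Perimeter = 11 * 26
Perimeter = 286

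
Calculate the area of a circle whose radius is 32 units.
Area = pi * r²
Area = pi * 32²
Area = pi * 1024
Area = 3216.99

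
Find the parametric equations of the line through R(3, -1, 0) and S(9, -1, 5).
Direction vector d = S - R = (6, 0, 5)
x = 3 + 6t, y = -1, z = 0 + 5t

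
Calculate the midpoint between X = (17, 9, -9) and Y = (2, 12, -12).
Midpoint = ((17+2)/2, (9+12)/2, (-9-12)/2) = (9.5, 10.5, -10.5)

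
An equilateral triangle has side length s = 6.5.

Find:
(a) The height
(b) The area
(a) Height h = s·√3/2 = 6.5·√3/2 = 5.629
(b) Area = (√3/4)·s² = (√3/4)·6.5² = (√3/4)·42.25 = 18.29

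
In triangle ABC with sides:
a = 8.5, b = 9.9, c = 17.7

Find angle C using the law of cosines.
cos(C) = (a² + b² - c²)/(2ab)
cos(C) = (8.5² + 9.9² - 17.7²)/(2·8.5·9.9) = -143.03/168.3 = -0.849851
C = arccos(-0.849851) = 148.2°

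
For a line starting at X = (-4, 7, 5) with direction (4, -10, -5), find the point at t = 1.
P(1) = (-4 + 4(1), 7 + (-10)(1), 5 + (-5)(1)) = (0, -3, 0)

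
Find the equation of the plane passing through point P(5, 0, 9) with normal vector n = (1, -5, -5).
d = n·P = (1)(5) + (-5)(0) + (-5)(9) = -40
Plane: x - 5y - 5z = -40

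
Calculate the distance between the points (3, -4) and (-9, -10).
Using the distance formula: d = sqrt((x₂-x₁)² + (y₂-y₁)²)
dx = (-9) - 3 = -12
dy = (-10) - (-4) = -6
d = sqrt((-12)² + (-6)²) = sqrt(144 + 36) = sqrt(180) = 13.42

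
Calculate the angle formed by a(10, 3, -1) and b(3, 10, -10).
a·b = 70, |a|² = 110, |b|² = 209
cos θ = 70/√22990 ≈ 0.4617
θ ≈ 62.51°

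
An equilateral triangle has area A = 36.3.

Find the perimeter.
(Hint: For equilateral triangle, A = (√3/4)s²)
A = (√3/4)s²  →  s² = 4A/√3 = 4·36.3/√3 = 83.8313
s = 9.15594
Perimeter = 3s = 27.47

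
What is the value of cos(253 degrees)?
cos(253 degrees) = -0.2924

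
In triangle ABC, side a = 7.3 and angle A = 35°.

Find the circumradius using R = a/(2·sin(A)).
R = a/(2·sin(A)) = 7.3/(2·sin(35°))
R = 7.3/(2·0.573576) = 7.3/1.147153 = 6.364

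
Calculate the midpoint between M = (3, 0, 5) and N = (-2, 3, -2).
Midpoint = ((3-2)/2, (0+3)/2, (5-2)/2) = (0.5, 1.5, 1.5)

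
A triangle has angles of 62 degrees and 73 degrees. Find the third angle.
Sum of angles in a triangle = 180 degrees
Third angle = 180 - 62 - 73
Third angle = 45 degrees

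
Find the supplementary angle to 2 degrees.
Supplementary angles sum to 180 degrees.
Other angle = 180 - 2
Other angle = 178 degrees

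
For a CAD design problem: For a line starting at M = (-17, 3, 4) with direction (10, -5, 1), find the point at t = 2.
P(2) = (-17 + 10(2), 3 + (-5)(2), 4 + 1(2)) = (3, -7, 6)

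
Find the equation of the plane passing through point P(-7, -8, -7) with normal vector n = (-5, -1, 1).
d = n·P = (-5)(-7) + (-1)(-8) + (1)(-7) = 36
Plane: -5x - y + z = 36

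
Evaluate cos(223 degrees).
cos(223 degrees) = -0.7314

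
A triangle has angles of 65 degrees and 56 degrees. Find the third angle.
Sum of angles in a triangle = 180 degrees
Third angle = 180 - 65 - 56
Third angle = 59 degrees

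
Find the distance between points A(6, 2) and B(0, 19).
Using the distance formula: d = sqrt((x₂-x₁)² + (y₂-y₁)²)
dx = 0 - 6 = -6
dy = 19 - 2 = 17
d = sqrt((-6)² + 17²) = sqrt(36 + 289) = sqrt(325) = 18.03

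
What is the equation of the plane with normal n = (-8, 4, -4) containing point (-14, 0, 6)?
d = n·P = (-8)(-14) + (4)(0) + (-4)(6) = 88
Plane: -8x + 4y - 4z = 88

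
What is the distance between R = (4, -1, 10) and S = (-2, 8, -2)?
d = √[(-6)² + (9)² + (-12)²] = √261 = 16.16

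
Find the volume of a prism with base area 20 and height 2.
Volume = base area * height
Volume = 20 * 2
Volume = 40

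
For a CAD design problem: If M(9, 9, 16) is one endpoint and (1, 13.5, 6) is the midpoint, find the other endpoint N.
N = (2×1 - 9, 2×13.5 - 9, 2×6 - 16) = (-7, 18, -4)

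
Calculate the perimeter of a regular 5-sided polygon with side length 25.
Perimeter = number of sides * side length
Perimeter = 5 * 25
Perimeter = 125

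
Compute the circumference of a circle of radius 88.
Circumference = 2 * pi * r
Circumference = 2 * pi * 88
Circumference = 552.92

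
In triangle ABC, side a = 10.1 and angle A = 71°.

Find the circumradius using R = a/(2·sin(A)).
R = a/(2·sin(A)) = 10.1/(2·sin(71°))
R = 10.1/(2·0.945519) = 10.1/1.891037 = 5.341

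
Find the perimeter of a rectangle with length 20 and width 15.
Perimeter = 2 * (length + width)
Perimeter = 2 * (20 + 15)
Perimeter = 2 * 35
Perimeter = 70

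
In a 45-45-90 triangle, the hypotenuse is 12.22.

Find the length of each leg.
In a 45-45-90 triangle, hypotenuse = leg·√2  →  leg = hypotenuse/√2
leg = 12.22/√2 = 8.641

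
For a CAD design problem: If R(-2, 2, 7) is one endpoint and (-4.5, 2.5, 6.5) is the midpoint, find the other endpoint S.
S = (2×(-4.5) - (-2), 2×2.5 - 2, 2×6.5 - 7) = (-7, 3, 6)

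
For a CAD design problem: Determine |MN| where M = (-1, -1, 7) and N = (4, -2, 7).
d = √[(5)² + (-1)² + (0)²] = √26 = 5.099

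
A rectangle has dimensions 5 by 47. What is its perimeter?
Perimeter = 2 * (length + width)
Perimeter = 2 * (5 + 47)
Perimeter = 2 * 52
Perimeter = 104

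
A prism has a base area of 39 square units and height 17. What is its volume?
Volume = base area * height
Volume = 39 * 17
Volume = 663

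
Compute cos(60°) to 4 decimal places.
cos(60 degrees) = 1/2
Decimal approximation: 0.5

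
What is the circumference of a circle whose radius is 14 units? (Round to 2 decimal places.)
Circumference = 2 * pi * r
Circumference = 2 * pi * 14
Circumference = 87.96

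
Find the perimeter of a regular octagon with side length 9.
Perimeter = number of sides * side length
Perimeter = 8 * 9
Perimeter = 72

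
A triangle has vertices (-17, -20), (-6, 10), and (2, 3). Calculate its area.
Using the coordinate formula: Area = (1/2)|x₁(y₂-y₃) + x₂(y₃-y₁) + x₃(y₁-y₂)|
Area = (1/2)|(-17)(10-3) + (-6)(3-(-20)) + 2((-20)-10)|
Area = (1/2)|(-17)*7 + (-6)*23 + 2*(-30)|
Area = (1/2)|(-119) + (-138) + (-60)|
Area = (1/2)*317 = 158.50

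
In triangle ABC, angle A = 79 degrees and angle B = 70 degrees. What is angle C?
Sum of angles in a triangle = 180 degrees
Third angle = 180 - 79 - 70
Third angle = 31 degrees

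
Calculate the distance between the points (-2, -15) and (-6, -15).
Using the distance formula: d = sqrt((x₂-x₁)² + (y₂-y₁)²)
dx = (-6) - (-2) = -4
dy = (-15) - (-15) = 0
d = sqrt((-4)² + 0²) = sqrt(16 + 0) = sqrt(16) = 4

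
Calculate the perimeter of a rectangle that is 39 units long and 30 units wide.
Perimeter = 2 * (length + width)
Perimeter = 2 * (39 + 30)
Perimeter = 2 * 69
Perimeter = 138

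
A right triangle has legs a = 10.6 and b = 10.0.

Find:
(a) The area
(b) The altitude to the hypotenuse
(a) Area = ½ab = ½·10.6·10.0 = 53
(b) Hypotenuse c = √(10.6² + 10.0²) = √212.36 = 14.5726
    Area = ½·c·h_c  →  h_c = 2·Area/c = 2·53/14.5726 = 7.274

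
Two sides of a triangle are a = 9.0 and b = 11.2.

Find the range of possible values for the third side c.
By the triangle inequality: |a - b| < c < a + b
|9.0 - 11.2| < c < 9.0 + 11.2
2.2 < c < 20.2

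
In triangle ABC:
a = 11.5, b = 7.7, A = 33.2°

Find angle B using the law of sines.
sin(B)/b = sin(A)/a
sin(B) = b·sin(A)/a = 7.7·sin(33.2°)/11.5 = 0.366629
B = arcsin(0.366629) = 21.51°  (b ≤ a, so B ≤ A and the acute solution is unique)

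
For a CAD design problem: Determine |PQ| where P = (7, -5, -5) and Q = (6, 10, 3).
d = √[(-1)² + (15)² + (8)²] = √290 = 17.03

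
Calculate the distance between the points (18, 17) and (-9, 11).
Using the distance formula: d = sqrt((x₂-x₁)² + (y₂-y₁)²)
dx = (-9) - 18 = -27
dy = 11 - 17 = -6
d = sqrt((-27)² + (-6)²) = sqrt(729 + 36) = sqrt(765) = 27.66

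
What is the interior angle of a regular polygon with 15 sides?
Interior angle of a regular n-gon = (n-2)*180/n
Interior angle = (15-2)*180/15
Interior angle = 13*180/15
Interior angle = 2340/15
Interior angle = 156 degrees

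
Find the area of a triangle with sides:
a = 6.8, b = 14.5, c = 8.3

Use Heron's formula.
s = (a+b+c)/2 = (6.8+14.5+8.3)/2 = 14.8
A = √(s(s-a)(s-b)(s-c)) = √(14.8·8·0.3·6.5)
A = √230.88 = 15.19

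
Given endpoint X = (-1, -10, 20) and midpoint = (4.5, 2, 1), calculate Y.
Y = (2×4.5 - (-1), 2×2 - (-10), 2×1 - 20) = (10, 14, -18)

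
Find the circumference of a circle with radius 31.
Circumference = 2 * pi * r
Circumference = 2 * pi * 31
Circumference = 194.78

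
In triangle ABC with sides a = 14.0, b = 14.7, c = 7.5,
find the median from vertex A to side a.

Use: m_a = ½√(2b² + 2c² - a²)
m_a = ½√(2·14.7² + 2·7.5² - 14.0²)
m_a = ½√(432.18 + 112.5 - 196) = ½√348.68 = 9.336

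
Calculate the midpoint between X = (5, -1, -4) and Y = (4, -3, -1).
Midpoint = ((5+4)/2, (-1-3)/2, (-4-1)/2) = (4.5, -2, -2.5)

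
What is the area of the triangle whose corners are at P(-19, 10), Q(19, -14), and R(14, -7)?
Using the coordinate formula: Area = (1/2)|x₁(y₂-y₃) + x₂(y₃-y₁) + x₃(y₁-y₂)|
Area = (1/2)|(-19)((-14)-(-7)) + 19((-7)-10) + 14(10-(-14))|
Area = (1/2)|(-19)*(-7) + 19*(-17) + 14*24|
Area = (1/2)|133 + (-323) + 336|
Area = (1/2)*146 = 73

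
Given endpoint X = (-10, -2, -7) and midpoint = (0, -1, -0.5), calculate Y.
Y = (2×0 - (-10), 2×(-1) - (-2), 2×(-0.5) - (-7)) = (10, 0, 6)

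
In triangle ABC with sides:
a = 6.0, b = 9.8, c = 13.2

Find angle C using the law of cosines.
cos(C) = (a² + b² - c²)/(2ab)
cos(C) = (6.0² + 9.8² - 13.2²)/(2·6.0·9.8) = -42.2/117.6 = -0.358844
C = arccos(-0.358844) = 111°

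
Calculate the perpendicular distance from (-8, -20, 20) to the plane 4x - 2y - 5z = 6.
d = |4(-8) + (-2)(-20) + (-5)(20) - (6)| / √(4² + (-2)² + (-5)²) = 98/√45 = 14.61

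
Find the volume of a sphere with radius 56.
Volume = (4/3) * pi * r³
Volume = (4/3) * pi * 56³
Volume = (4/3) * pi * 175616
Volume = 735618.58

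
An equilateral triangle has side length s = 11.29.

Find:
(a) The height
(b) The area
(a) Height h = s·√3/2 = 11.29·√3/2 = 9.777
(b) Area = (√3/4)·s² = (√3/4)·11.29² = (√3/4)·127.464 = 55.19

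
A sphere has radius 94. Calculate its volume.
Volume = (4/3) * pi * r³
Volume = (4/3) * pi * 94³
Volume = (4/3) * pi * 830584
Volume = 3479142.12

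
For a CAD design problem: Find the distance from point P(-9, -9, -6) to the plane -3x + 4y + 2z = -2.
d = |(-3)(-9) + 4(-9) + 2(-6) - (-2)| / √((-3)² + 4² + 2²) = 19/√29 = 3.528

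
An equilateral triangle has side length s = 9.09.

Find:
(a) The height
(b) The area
(a) Height h = s·√3/2 = 9.09·√3/2 = 7.872
(b) Area = (√3/4)·s² = (√3/4)·9.09² = (√3/4)·82.6281 = 35.78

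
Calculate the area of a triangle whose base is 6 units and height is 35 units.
Area = (1/2) * base * height
Area = (1/2) * 6 * 35
Area = 105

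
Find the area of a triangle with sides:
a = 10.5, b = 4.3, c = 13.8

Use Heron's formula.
s = (a+b+c)/2 = (10.5+4.3+13.8)/2 = 14.3
A = √(s(s-a)(s-b)(s-c)) = √(14.3·3.8·10·0.5)
A = √271.7 = 16.48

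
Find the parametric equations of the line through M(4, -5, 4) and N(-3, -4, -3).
Direction vector d = N - M = (-7, 1, -7)
x = 4 - 7t, y = -5 + t, z = 4 - 7t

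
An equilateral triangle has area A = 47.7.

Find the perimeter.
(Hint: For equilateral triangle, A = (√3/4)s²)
A = (√3/4)s²  →  s² = 4A/√3 = 4·47.7/√3 = 110.158
s = 10.4956
Perimeter = 3s = 31.49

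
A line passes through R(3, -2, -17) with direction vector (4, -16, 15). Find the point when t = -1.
P(-1) = (3 + 4(-1), -2 + (-16)(-1), -17 + 15(-1)) = (-1, 14, -32)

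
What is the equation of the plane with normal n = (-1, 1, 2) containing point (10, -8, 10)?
d = n·P = (-1)(10) + (1)(-8) + (2)(10) = 2
Plane: -x + y + 2z = 2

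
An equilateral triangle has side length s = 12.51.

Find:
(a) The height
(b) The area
(a) Height h = s·√3/2 = 12.51·√3/2 = 10.83
(b) Area = (√3/4)·s² = (√3/4)·12.51² = (√3/4)·156.5 = 67.77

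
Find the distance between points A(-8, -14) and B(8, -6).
Using the distance formula: d = sqrt((x₂-x₁)² + (y₂-y₁)²)
dx = 8 - (-8) = 16
dy = (-6) - (-14) = 8
d = sqrt(16² + 8²) = sqrt(256 + 64) = sqrt(320) = 17.89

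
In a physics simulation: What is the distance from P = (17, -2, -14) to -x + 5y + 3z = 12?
d = |(-1)(17) + 5(-2) + 3(-14) - (12)| / √((-1)² + 5² + 3²) = 81/√35 = 13.69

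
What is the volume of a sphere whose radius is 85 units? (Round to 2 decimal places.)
Volume = (4/3) * pi * r³
Volume = (4/3) * pi * 85³
Volume = (4/3) * pi * 614125
Volume = 2572440.78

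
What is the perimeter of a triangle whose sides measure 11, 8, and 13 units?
Perimeter = sum of all sides
Perimeter = 11 + 8 + 13
Perimeter = 32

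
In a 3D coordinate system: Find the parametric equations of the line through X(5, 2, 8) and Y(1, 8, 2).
Direction vector d = Y - X = (-4, 6, -6)
x = 5 - 4t, y = 2 + 6t, z = 8 - 6t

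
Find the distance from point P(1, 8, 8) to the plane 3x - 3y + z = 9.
d = |3(1) + (-3)(8) + 1(8) - (9)| / √(3² + (-3)² + 1²) = 22/√19 = 5.047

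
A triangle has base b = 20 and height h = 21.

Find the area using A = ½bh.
A = ½·20·21 = 210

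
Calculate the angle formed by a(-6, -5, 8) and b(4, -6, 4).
a·b = 38, |a|² = 125, |b|² = 68
cos θ = 38/√8500 ≈ 0.4122
θ ≈ 65.66°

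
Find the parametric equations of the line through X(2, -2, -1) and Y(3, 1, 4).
Direction vector d = Y - X = (1, 3, 5)
x = 2 + t, y = -2 + 3t, z = -1 + 5t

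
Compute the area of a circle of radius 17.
Area = pi * r²
Area = pi * 17²
Area = pi * 289
Area = 907.92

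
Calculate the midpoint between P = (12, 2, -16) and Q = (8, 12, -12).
Midpoint = ((12+8)/2, (2+12)/2, (-16-12)/2) = (10, 7, -14)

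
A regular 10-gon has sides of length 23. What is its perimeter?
Perimeter = number of sides * side length
Perimeter = 10 * 23
Perimeter = 230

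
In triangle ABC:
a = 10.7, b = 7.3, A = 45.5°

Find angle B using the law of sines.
sin(B)/b = sin(A)/a
sin(B) = b·sin(A)/a = 7.3·sin(45.5°)/10.7 = 0.486610
B = arcsin(0.486610) = 29.12°  (b ≤ a, so B ≤ A and the acute solution is unique)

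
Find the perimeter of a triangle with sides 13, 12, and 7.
Perimeter = sum of all sides
Perimeter = 13 + 12 + 7
Perimeter = 32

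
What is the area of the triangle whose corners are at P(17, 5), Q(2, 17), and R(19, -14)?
Using the coordinate formula: Area = (1/2)|x₁(y₂-y₃) + x₂(y₃-y₁) + x₃(y₁-y₂)|
Area = (1/2)|17(17-(-14)) + 2((-14)-5) + 19(5-17)|
Area = (1/2)|17*31 + 2*(-19) + 19*(-12)|
Area = (1/2)|527 + (-38) + (-228)|
Area = (1/2)*261 = 130.50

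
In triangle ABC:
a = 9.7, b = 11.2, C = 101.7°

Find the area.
Using A = ½ab·sin(C):
A = ½·9.7·11.2·sin(101.7°) = ½·108.64·0.979223 = 53.19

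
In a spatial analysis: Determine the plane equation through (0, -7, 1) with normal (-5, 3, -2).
d = n·P = (-5)(0) + (3)(-7) + (-2)(1) = -23
Plane: -5x + 3y - 2z = -23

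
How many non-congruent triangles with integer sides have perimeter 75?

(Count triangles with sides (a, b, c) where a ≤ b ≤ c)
With a ≤ b ≤ c and a + b + c = 75, the triangle inequality a + b > c gives c < 75/2, so c ≤ 37.
Iterate a from 1 to ⌊p/3⌋ = 25; for each a, b ranges from a to ⌊(p−a)/2⌋ with c = p − a − b, keeping only c ≥ b.
Triples: (1, 37, 37), (2, 36, 37), (3, 35, 37), …
Count = 127 triangles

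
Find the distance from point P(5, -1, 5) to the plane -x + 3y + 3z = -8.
d = |(-1)(5) + 3(-1) + 3(5) - (-8)| / √((-1)² + 3² + 3²) = 15/√19 = 3.441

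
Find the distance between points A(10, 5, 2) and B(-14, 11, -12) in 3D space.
d = √[(-24)² + (6)² + (-14)²] = √808 = 28.43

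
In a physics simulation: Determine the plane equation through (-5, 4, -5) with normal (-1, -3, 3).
d = n·P = (-1)(-5) + (-3)(4) + (3)(-5) = -22
Plane: -x - 3y + 3z = -22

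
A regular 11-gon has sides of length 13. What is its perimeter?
Perimeter = number of sides * side length
Perimeter = 11 * 13
Perimeter = 143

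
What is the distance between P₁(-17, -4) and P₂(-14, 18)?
Using the distance formula: d = sqrt((x₂-x₁)² + (y₂-y₁)²)
dx = (-14) - (-17) = 3
dy = 18 - (-4) = 22
d = sqrt(3² + 22²) = sqrt(9 + 484) = sqrt(493) = 22.20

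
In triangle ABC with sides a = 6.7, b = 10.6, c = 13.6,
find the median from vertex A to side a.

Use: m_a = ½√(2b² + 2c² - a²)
m_a = ½√(2·10.6² + 2·13.6² - 6.7²)
m_a = ½√(224.72 + 369.92 - 44.89) = ½√549.75 = 11.72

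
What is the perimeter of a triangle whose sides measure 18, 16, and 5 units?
Perimeter = sum of all sides
Perimeter = 18 + 16 + 5
Perimeter = 39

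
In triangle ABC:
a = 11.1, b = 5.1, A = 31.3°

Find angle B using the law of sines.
sin(B)/b = sin(A)/a
sin(B) = b·sin(A)/a = 5.1·sin(31.3°)/11.1 = 0.238698
B = arcsin(0.238698) = 13.81°  (b ≤ a, so B ≤ A and the acute solution is unique)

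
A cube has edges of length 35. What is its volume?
Volume = s³
Volume = 35³
Volume = 42875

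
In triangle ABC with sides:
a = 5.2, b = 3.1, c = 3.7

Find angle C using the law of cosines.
cos(C) = (a² + b² - c²)/(2ab)
cos(C) = (5.2² + 3.1² - 3.7²)/(2·5.2·3.1) = 22.96/32.24 = 0.712159
C = arccos(0.712159) = 44.59°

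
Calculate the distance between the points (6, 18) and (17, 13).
Using the distance formula: d = sqrt((x₂-x₁)² + (y₂-y₁)²)
dx = 17 - 6 = 11
dy = 13 - 18 = -5
d = sqrt(11² + (-5)²) = sqrt(121 + 25) = sqrt(146) = 12.08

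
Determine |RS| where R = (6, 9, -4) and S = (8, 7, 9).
d = √[(2)² + (-2)² + (13)²] = √177 = 13.3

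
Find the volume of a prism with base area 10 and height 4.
Volume = base area * height
Volume = 10 * 4
Volume = 40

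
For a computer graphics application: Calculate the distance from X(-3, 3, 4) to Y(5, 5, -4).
d = √[(8)² + (2)² + (-8)²] = √132 = 11.49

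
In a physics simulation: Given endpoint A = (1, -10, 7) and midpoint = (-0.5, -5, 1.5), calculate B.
B = (2×(-0.5) - 1, 2×(-5) - (-10), 2×1.5 - 7) = (-2, 0, -4)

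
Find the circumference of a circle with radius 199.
Circumference = 2 * pi * r
Circumference = 2 * pi * 199
Circumference = 1250.35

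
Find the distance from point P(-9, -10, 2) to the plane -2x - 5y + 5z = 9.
d = |(-2)(-9) + (-5)(-10) + 5(2) - (9)| / √((-2)² + (-5)² + 5²) = 69/√54 = 9.39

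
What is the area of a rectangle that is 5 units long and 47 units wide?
Area = length * width
Area = 5 * 47
Area = 235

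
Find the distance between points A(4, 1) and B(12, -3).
Using the distance formula: d = sqrt((x₂-x₁)² + (y₂-y₁)²)
dx = 12 - 4 = 8
dy = (-3) - 1 = -4
d = sqrt(8² + (-4)²) = sqrt(64 + 16) = sqrt(80) = 8.94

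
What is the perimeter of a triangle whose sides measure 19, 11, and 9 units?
Perimeter = sum of all sides
Perimeter = 19 + 11 + 9
Perimeter = 39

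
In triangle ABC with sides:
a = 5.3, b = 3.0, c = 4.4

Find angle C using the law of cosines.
cos(C) = (a² + b² - c²)/(2ab)
cos(C) = (5.3² + 3.0² - 4.4²)/(2·5.3·3.0) = 17.73/31.8 = 0.557547
C = arccos(0.557547) = 56.11°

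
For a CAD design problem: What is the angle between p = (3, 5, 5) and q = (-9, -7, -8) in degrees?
p·q = -102, |p|² = 59, |q|² = 194
cos θ = -102/√11446 ≈ -0.9534
θ ≈ 162.4°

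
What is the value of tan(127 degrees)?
tan(127 degrees) = -1.327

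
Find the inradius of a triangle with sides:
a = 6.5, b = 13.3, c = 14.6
s = (a+b+c)/2 = (6.5+13.3+14.6)/2 = 17.2
Area = √(s(s-a)(s-b)(s-c)) = √(17.2·10.7·3.9·2.6) = 43.1991
r = Area/s = 43.1991/17.2 = 2.512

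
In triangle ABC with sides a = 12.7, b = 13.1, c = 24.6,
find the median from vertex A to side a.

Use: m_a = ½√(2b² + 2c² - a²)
m_a = ½√(2·13.1² + 2·24.6² - 12.7²)
m_a = ½√(343.22 + 1210.32 - 161.29) = ½√1392.25 = 18.66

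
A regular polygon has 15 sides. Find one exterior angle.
Exterior angle of a regular n-gon = 360/n
Exterior angle = 360/15
Exterior angle = 24 degrees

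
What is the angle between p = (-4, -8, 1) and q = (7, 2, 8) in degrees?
p·q = -36, |p|² = 81, |q|² = 117
cos θ = -36/√9477 ≈ -0.3698
θ ≈ 111.7°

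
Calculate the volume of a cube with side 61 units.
Volume = s³
Volume = 61³
Volume = 226981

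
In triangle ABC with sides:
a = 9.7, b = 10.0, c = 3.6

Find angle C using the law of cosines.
cos(C) = (a² + b² - c²)/(2ab)
cos(C) = (9.7² + 10.0² - 3.6²)/(2·9.7·10.0) = 181.13/194 = 0.933660
C = arccos(0.933660) = 20.99°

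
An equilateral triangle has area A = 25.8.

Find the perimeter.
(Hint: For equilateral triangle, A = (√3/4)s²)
A = (√3/4)s²  →  s² = 4A/√3 = 4·25.8/√3 = 59.5825
s = 7.71897
Perimeter = 3s = 23.16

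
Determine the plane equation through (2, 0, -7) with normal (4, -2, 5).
d = n·P = (4)(2) + (-2)(0) + (5)(-7) = -27
Plane: 4x - 2y + 5z = -27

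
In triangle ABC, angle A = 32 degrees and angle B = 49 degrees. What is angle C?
Sum of angles in a triangle = 180 degrees
Third angle = 180 - 32 - 49
Third angle = 99 degrees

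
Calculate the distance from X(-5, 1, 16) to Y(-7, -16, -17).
d = √[(-2)² + (-17)² + (-33)²] = √1382 = 37.18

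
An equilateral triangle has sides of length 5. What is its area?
Area = (sqrt(3)/4) * s²
Area = (sqrt(3)/4) * 5²
Area = (sqrt(3)/4) * 25
Area = 10.83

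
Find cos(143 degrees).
cos(143 degrees) = -0.7986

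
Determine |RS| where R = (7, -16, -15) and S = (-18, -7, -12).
d = √[(-25)² + (9)² + (3)²] = √715 = 26.74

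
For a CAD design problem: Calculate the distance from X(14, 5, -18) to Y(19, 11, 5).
d = √[(5)² + (6)² + (23)²] = √590 = 24.29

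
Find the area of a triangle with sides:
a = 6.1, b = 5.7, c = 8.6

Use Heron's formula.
s = (a+b+c)/2 = (6.1+5.7+8.6)/2 = 10.2
A = √(s(s-a)(s-b)(s-c)) = √(10.2·4.1·4.5·1.6)
A = √301.104 = 17.35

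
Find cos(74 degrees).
cos(74 degrees) = 0.2756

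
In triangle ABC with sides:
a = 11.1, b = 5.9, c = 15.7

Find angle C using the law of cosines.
cos(C) = (a² + b² - c²)/(2ab)
cos(C) = (11.1² + 5.9² - 15.7²)/(2·11.1·5.9) = -88.47/130.98 = -0.675447
C = arccos(-0.675447) = 132.5°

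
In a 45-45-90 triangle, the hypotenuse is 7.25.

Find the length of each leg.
In a 45-45-90 triangle, hypotenuse = leg·√2  →  leg = hypotenuse/√2
leg = 7.25/√2 = 5.127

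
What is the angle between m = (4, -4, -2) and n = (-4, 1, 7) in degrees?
m·n = -34, |m|² = 36, |n|² = 66
cos θ = -34/√2376 ≈ -0.6975
θ ≈ 134.2°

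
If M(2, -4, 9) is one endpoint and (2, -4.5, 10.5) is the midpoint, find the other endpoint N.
N = (2×2 - 2, 2×(-4.5) - (-4), 2×10.5 - 9) = (2, -5, 12)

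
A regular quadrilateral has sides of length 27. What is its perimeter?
Perimeter = number of sides * side length
Perimeter = 4 * 27
Perimeter = 108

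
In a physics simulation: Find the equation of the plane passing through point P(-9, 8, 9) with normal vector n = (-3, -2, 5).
d = n·P = (-3)(-9) + (-2)(8) + (5)(9) = 56
Plane: -3x - 2y + 5z = 56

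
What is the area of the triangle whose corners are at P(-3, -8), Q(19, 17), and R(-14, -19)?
Using the coordinate formula: Area = (1/2)|x₁(y₂-y₃) + x₂(y₃-y₁) + x₃(y₁-y₂)|
Area = (1/2)|(-3)(17-(-19)) + 19((-19)-(-8)) + (-14)((-8)-17)|
Area = (1/2)|(-3)*36 + 19*(-11) + (-14)*(-25)|
Area = (1/2)|(-108) + (-209) + 350|
Area = (1/2)*33 = 16.50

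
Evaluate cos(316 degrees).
cos(316 degrees) = 0.7193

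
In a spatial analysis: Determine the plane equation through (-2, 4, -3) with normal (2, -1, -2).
d = n·P = (2)(-2) + (-1)(4) + (-2)(-3) = -2
Plane: 2x - y - 2z = -2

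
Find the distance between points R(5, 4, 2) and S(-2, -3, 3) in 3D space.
d = √[(-7)² + (-7)² + (1)²] = √99 = 9.95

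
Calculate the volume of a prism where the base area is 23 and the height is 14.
Volume = base area * height
Volume = 23 * 14
Volume = 322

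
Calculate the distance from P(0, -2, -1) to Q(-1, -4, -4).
d = √[(-1)² + (-2)² + (-3)²] = √14 = 3.742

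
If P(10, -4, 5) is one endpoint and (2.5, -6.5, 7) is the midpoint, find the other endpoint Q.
Q = (2×2.5 - 10, 2×(-6.5) - (-4), 2×7 - 5) = (-5, -9, 9)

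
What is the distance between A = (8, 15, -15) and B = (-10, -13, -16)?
d = √[(-18)² + (-28)² + (-1)²] = √1109 = 33.3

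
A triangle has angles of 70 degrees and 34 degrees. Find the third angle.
Sum of angles in a triangle = 180 degrees
Third angle = 180 - 70 - 34
Third angle = 76 degrees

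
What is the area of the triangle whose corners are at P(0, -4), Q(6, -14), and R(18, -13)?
Using the coordinate formula: Area = (1/2)|x₁(y₂-y₃) + x₂(y₃-y₁) + x₃(y₁-y₂)|
Area = (1/2)|0((-14)-(-13)) + 6((-13)-(-4)) + 18((-4)-(-14))|
Area = (1/2)|0*(-1) + 6*(-9) + 18*10|
Area = (1/2)|0 + (-54) + 180|
Area = (1/2)*126 = 63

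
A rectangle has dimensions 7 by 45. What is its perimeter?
Perimeter = 2 * (length + width)
Perimeter = 2 * (7 + 45)
Perimeter = 2 * 52
Perimeter = 104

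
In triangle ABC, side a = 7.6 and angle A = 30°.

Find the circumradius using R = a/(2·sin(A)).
R = a/(2·sin(A)) = 7.6/(2·sin(30°))
R = 7.6/(2·0.500000) = 7.6/1.000000 = 7.6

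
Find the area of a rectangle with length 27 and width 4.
Area = length * width
Area = 27 * 4
Area = 108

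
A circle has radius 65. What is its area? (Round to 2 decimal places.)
Area = pi * r²
Area = pi * 65²
Area = pi * 4225
Area = 13273.23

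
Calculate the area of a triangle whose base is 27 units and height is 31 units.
Area = (1/2) * base * height
Area = (1/2) * 27 * 31
Area = 418.50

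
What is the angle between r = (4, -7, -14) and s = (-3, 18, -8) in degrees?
r·s = -26, |r|² = 261, |s|² = 397
cos θ = -26/√103617 ≈ -0.08077
θ ≈ 94.63°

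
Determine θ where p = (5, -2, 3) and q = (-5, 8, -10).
p·q = -71, |p|² = 38, |q|² = 189
cos θ = -71/√7182 ≈ -0.8378
θ ≈ 146.9°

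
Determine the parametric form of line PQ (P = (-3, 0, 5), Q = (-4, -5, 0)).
Direction vector d = Q - P = (-1, -5, -5)
x = -3 - t, y = 0 - 5t, z = 5 - 5t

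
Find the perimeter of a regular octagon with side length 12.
Perimeter = number of sides * side length
Perimeter = 8 * 12
Perimeter = 96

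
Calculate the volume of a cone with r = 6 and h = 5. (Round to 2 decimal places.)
Volume = (1/3) * pi * r² * h
Volume = (1/3) * pi * 6² * 5
Volume = (1/3) * pi * 36 * 5
Volume = (1/3) * pi * 180
Volume = 188.50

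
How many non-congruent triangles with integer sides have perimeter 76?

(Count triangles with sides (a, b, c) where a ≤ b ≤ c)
With a ≤ b ≤ c and a + b + c = 76, the triangle inequality a + b > c gives c < 76/2, so c ≤ 37.
Iterate a from 1 to ⌊p/3⌋ = 25; for each a, b ranges from a to ⌊(p−a)/2⌋ with c = p − a − b, keeping only c ≥ b.
Triples: (2, 37, 37), (3, 36, 37), (4, 35, 37), …
Count = 120 triangles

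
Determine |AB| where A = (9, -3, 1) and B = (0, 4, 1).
d = √[(-9)² + (7)² + (0)²] = √130 = 11.4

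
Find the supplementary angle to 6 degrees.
Supplementary angles sum to 180 degrees.
Other angle = 180 - 6
Other angle = 174 degrees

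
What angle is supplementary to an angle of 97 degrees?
Supplementary angles sum to 180 degrees.
Other angle = 180 - 97
Other angle = 83 degrees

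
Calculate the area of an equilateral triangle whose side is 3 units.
Area = (sqrt(3)/4) * s²
Area = (sqrt(3)/4) * 3²
Area = (sqrt(3)/4) * 9
Area = 3.90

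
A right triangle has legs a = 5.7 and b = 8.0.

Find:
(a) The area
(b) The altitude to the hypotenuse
(a) Area = ½ab = ½·5.7·8.0 = 22.8
(b) Hypotenuse c = √(5.7² + 8.0²) = √96.49 = 9.82293
    Area = ½·c·h_c  →  h_c = 2·Area/c = 2·22.8/9.82293 = 4.642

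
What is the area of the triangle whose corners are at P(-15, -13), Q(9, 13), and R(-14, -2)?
Using the coordinate formula: Area = (1/2)|x₁(y₂-y₃) + x₂(y₃-y₁) + x₃(y₁-y₂)|
Area = (1/2)|(-15)(13-(-2)) + 9((-2)-(-13)) + (-14)((-13)-13)|
Area = (1/2)|(-15)*15 + 9*11 + (-14)*(-26)|
Area = (1/2)|(-225) + 99 + 364|
Area = (1/2)*238 = 119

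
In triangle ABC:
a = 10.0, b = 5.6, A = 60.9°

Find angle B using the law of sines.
sin(B)/b = sin(A)/a
sin(B) = b·sin(A)/a = 5.6·sin(60.9°)/10.0 = 0.489312
B = arcsin(0.489312) = 29.3°  (b ≤ a, so B ≤ A and the acute solution is unique)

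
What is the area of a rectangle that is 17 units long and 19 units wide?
Area = length * width
Area = 17 * 19
Area = 323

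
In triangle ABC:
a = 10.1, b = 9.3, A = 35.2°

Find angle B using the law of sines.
sin(B)/b = sin(A)/a
sin(B) = b·sin(A)/a = 9.3·sin(35.2°)/10.1 = 0.530774
B = arcsin(0.530774) = 32.06°  (b ≤ a, so B ≤ A and the acute solution is unique)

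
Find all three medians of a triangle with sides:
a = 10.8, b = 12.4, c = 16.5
Using m_x = ½√(2y² + 2z² - x²):
m_a = ½√(2·12.4² + 2·16.5² - 10.8²) = ½√735.38 = 13.56
m_b = ½√(2·10.8² + 2·16.5² - 12.4²) = ½√624.02 = 12.49
m_c = ½√(2·10.8² + 2·12.4² - 16.5²) = ½√268.55 = 8.194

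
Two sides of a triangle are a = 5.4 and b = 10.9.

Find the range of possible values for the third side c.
By the triangle inequality: |a - b| < c < a + b
|5.4 - 10.9| < c < 5.4 + 10.9
5.5 < c < 16.3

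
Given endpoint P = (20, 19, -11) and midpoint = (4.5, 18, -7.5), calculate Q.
Q = (2×4.5 - 20, 2×18 - 19, 2×(-7.5) - (-11)) = (-11, 17, -4)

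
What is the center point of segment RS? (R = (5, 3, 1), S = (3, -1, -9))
Midpoint = ((5+3)/2, (3-1)/2, (1-9)/2) = (4, 1, -4)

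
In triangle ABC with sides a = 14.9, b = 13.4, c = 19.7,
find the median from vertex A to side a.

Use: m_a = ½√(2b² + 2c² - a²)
m_a = ½√(2·13.4² + 2·19.7² - 14.9²)
m_a = ½√(359.12 + 776.18 - 222.01) = ½√913.29 = 15.11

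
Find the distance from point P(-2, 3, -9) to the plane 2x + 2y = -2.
d = |2(-2) + 2(3) + 0(-9) - (-2)| / √(2² + 2² + 0²) = 4/√8 = 1.414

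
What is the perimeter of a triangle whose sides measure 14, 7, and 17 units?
Perimeter = sum of all sides
Perimeter = 14 + 7 + 17
Perimeter = 38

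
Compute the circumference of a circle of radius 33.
Circumference = 2 * pi * r
Circumference = 2 * pi * 33
Circumference = 207.35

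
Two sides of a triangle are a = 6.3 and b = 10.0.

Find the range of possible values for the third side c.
By the triangle inequality: |a - b| < c < a + b
|6.3 - 10.0| < c < 6.3 + 10.0
3.7 < c < 16.3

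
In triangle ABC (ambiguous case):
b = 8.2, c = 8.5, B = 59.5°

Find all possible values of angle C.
sin(C)/c = sin(B)/b  →  sin(C) = c·sin(B)/b = 8.5·sin(59.5°)/8.2 = 0.893152
C₁ = arcsin(0.893152) = 63.27°,  C₂ = 180° - C₁ = 116.73°
Check C₂: A = 180° - 59.5° - 116.73° = 3.77° > 0 ✓
C = 63.27° or C = 116.73° (two solutions)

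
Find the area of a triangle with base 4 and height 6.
Area = (1/2) * base * height
Area = (1/2) * 4 * 6
Area = 12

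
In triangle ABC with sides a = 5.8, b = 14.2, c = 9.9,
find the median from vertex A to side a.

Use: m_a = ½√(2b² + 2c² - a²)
m_a = ½√(2·14.2² + 2·9.9² - 5.8²)
m_a = ½√(403.28 + 196.02 - 33.64) = ½√565.66 = 11.89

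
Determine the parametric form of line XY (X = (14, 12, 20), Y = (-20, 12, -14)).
Direction vector d = Y - X = (-34, 0, -34)
x = 14 - 34t, y = 12, z = 20 - 34t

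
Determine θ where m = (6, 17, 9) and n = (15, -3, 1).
m·n = 48, |m|² = 406, |n|² = 235
cos θ = 48/√95410 ≈ 0.1554
θ ≈ 81.06°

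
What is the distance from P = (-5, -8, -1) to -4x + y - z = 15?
d = |(-4)(-5) + 1(-8) + (-1)(-1) - (15)| / √((-4)² + 1² + (-1)²) = 2/√18 = 0.4714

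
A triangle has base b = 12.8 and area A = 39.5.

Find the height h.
A = ½bh  →  h = 2A/b
h = 2·39.5/12.8 = 6.172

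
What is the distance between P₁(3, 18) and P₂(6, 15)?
Using the distance formula: d = sqrt((x₂-x₁)² + (y₂-y₁)²)
dx = 6 - 3 = 3
dy = 15 - 18 = -3
d = sqrt(3² + (-3)²) = sqrt(9 + 9) = sqrt(18) = 4.24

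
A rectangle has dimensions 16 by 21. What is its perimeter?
Perimeter = 2 * (length + width)
Perimeter = 2 * (16 + 21)
Perimeter = 2 * 37
Perimeter = 74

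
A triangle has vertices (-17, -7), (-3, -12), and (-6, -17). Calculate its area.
Using the coordinate formula: Area = (1/2)|x₁(y₂-y₃) + x₂(y₃-y₁) + x₃(y₁-y₂)|
Area = (1/2)|(-17)((-12)-(-17)) + (-3)((-17)-(-7)) + (-6)((-7)-(-12))|
Area = (1/2)|(-17)*5 + (-3)*(-10) + (-6)*5|
Area = (1/2)|(-85) + 30 + (-30)|
Area = (1/2)*85 = 42.50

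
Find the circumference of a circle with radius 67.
Circumference = 2 * pi * r
Circumference = 2 * pi * 67
Circumference = 420.97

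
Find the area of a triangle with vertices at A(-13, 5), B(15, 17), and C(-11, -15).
Using the coordinate formula: Area = (1/2)|x₁(y₂-y₃) + x₂(y₃-y₁) + x₃(y₁-y₂)|
Area = (1/2)|(-13)(17-(-15)) + 15((-15)-5) + (-11)(5-17)|
Area = (1/2)|(-13)*32 + 15*(-20) + (-11)*(-12)|
Area = (1/2)|(-416) + (-300) + 132|
Area = (1/2)*584 = 292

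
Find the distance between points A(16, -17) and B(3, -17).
Using the distance formula: d = sqrt((x₂-x₁)² + (y₂-y₁)²)
dx = 3 - 16 = -13
dy = (-17) - (-17) = 0
d = sqrt((-13)² + 0²) = sqrt(169 + 0) = sqrt(169) = 13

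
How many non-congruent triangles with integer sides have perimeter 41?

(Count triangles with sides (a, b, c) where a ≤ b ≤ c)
With a ≤ b ≤ c and a + b + c = 41, the triangle inequality a + b > c gives c < 41/2, so c ≤ 20.
Iterate a from 1 to ⌊p/3⌋ = 13; for each a, b ranges from a to ⌊(p−a)/2⌋ with c = p − a − b, keeping only c ≥ b.
Triples: (1, 20, 20), (2, 19, 20), (3, 18, 20), …
Count = 40 triangles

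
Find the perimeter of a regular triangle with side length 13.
Perimeter = number of sides * side length
Perimeter = 3 * 13
Perimeter = 39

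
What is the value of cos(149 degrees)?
cos(149 degrees) = -0.8572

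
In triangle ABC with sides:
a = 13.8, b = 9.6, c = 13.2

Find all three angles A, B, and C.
By the law of cosines:
cos(A) = (b² + c² - a²)/(2bc) = 0.299716  →  A = 72.56°
cos(B) = (a² + c² - b²)/(2ac) = 0.748024  →  B = 41.58°
cos(C) = (a² + b² - c²)/(2ab) = 0.408967  →  C = 65.86°
Check: A + B + C = 180.0° ✓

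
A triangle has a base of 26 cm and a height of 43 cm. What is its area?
Area = (1/2) * base * height
Area = (1/2) * 26 * 43
Area = 559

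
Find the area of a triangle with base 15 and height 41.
Area = (1/2) * base * height
Area = (1/2) * 15 * 41
Area = 307.50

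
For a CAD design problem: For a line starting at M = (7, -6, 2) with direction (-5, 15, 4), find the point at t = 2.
P(2) = (7 + (-5)(2), -6 + 15(2), 2 + 4(2)) = (-3, 24, 10)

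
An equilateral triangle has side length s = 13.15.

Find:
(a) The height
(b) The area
(a) Height h = s·√3/2 = 13.15·√3/2 = 11.39
(b) Area = (√3/4)·s² = (√3/4)·13.15² = (√3/4)·172.923 = 74.88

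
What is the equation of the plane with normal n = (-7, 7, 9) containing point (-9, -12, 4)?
d = n·P = (-7)(-9) + (7)(-12) + (9)(4) = 15
Plane: -7x + 7y + 9z = 15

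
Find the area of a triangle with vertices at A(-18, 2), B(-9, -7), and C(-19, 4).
Using the coordinate formula: Area = (1/2)|x₁(y₂-y₃) + x₂(y₃-y₁) + x₃(y₁-y₂)|
Area = (1/2)|(-18)((-7)-4) + (-9)(4-2) + (-19)(2-(-7))|
Area = (1/2)|(-18)*(-11) + (-9)*2 + (-19)*9|
Area = (1/2)|198 + (-18) + (-171)|
Area = (1/2)*9 = 4.50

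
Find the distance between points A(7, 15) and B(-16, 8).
Using the distance formula: d = sqrt((x₂-x₁)² + (y₂-y₁)²)
dx = (-16) - 7 = -23
dy = 8 - 15 = -7
d = sqrt((-23)² + (-7)²) = sqrt(529 + 49) = sqrt(578) = 24.04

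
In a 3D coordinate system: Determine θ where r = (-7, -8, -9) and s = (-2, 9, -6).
r·s = -4, |r|² = 194, |s|² = 121
cos θ = -4/√23474 ≈ -0.02611
θ ≈ 91.5°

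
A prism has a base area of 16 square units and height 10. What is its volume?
Volume = base area * height
Volume = 16 * 10
Volume = 160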